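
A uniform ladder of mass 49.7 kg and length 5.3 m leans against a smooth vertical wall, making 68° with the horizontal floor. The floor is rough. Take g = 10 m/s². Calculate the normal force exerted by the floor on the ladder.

ΣF_y = 0: N_floor = 49.7×10 = 497 N.

N_floor ≈ 497 N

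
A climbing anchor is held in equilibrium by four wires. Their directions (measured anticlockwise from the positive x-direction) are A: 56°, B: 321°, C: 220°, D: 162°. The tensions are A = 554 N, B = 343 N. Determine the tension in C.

T_C ≈ 483 N

Resolve: ΣF_x = 554 cos 56° + 343 cos 321° + T_C cos 220° + T_D cos 162° = 0.
        ΣF_y = 554 sin 56° + 343 sin 321° + T_C sin 220° + T_D sin 162° = 0.
The known terms sum to (576.4, 243.4) N, so -0.7660 T_C − 0.9511 T_D = -576.4 and -0.6428 T_C + 0.3090 T_D = -243.4.
Solving simultaneously: T_C = 483 N, T_D = 217 N.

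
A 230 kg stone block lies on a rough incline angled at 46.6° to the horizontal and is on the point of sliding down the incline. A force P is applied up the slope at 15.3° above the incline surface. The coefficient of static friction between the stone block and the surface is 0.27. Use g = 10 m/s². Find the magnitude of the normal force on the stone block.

N ≈ 1210 N

On the verge of sliding down the incline, friction equals μN and acts up the slope.
Perpendicular: N + P sin 15.3° = W cos 46.6° = 1580 N.
Along incline: P cos 15.3° + μN = W sin 46.6° with W sin 46.6° = 1671 N.
Solving the pair for P and N: P = 1393 N, N = 1213 N (and f = μN = 327.4 N).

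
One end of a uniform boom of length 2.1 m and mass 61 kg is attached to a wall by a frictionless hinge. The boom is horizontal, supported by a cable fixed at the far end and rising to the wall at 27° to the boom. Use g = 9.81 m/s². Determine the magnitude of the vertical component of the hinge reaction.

Take torques about the hinge: T sin 27° · 2.1 = 61×9.81×1.05 = 628.33 N·m.
So T = 628.33 / (0.4540 × 2.1) = 659.06 N.
ΣF_y = 0: H_y = (61×9.81) − T sin 27° = 598.41 − 299.21 = 299.21 N.

|H_y| ≈ 299 N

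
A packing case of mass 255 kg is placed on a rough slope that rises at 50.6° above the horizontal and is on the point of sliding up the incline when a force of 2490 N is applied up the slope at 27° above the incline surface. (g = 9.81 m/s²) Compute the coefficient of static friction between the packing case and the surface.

On the verge of sliding up the incline, friction is at its maximum μN and acts down the slope.
Perpendicular to incline: N = W cos 50.6° − P sin 27° = 1588 − 1130 = 457.4 N.
Along incline: P cos 27° − μN = W sin 50.6° → μ = −(W sin 50.6° − P cos 27°) / N = 0.6244.

μ ≈ 0.624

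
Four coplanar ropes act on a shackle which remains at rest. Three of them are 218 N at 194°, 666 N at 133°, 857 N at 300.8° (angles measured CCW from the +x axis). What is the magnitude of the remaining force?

F ≈ 378 N

Sum the known components: ΣF_x = -226.9 N, ΣF_y = -301.8 N.
For equilibrium the remaining force must supply (−ΣF_x, −ΣF_y) = (226.9, 301.8) N.
Magnitude = √((226.9)² + (301.8)²) = 377.6 N; direction = atan2(301.8, 226.9) = 53.1°.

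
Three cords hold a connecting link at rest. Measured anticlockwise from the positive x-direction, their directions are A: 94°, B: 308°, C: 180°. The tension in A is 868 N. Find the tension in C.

Resolve: ΣF_x = 868 cos 94° + T_B cos 308° + T_C cos 180° = 0.
        ΣF_y = 868 sin 94° + T_B sin 308° + T_C sin 180° = 0.
The known terms sum to (-60.55, 865.9) N, so 0.6157 T_B − 1.0000 T_C = 60.55 and -0.7880 T_B + 0.0000 T_C = -865.9.
Solving simultaneously: T_B = 1099 N, T_C = 616 N.

T_C ≈ 616 N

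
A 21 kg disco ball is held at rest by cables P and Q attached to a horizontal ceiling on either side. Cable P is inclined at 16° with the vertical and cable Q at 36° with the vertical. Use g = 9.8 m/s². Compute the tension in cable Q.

T_Q ≈ 72 N

Angles from the horizontal: cable P is 90° − 16° = 74°, cable Q is 90° − 36° = 54°.
Weight W = 21 × 9.8 = 205.8 N acts straight down.
Horizontal: T_P cos 74° = T_Q cos 54°  →  T_P = 2.132 T_Q.
Vertical: T_P sin 74° + T_Q sin 54° = 205.8.
Substituting the horizontal relation into the vertical equation gives 2.859 T_Q = 205.8, so T_Q = 71.99 N.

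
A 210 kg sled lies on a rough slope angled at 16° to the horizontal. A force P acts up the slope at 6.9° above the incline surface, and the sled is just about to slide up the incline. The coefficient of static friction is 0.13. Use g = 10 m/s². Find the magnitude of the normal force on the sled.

N ≈ 1920 N

On the verge of sliding up the incline, friction equals μN and acts down the slope.
Perpendicular: N + P sin 6.9° = W cos 16° = 2019 N.
Along incline: P cos 6.9° = W sin 16° + μN  with W sin 16° = 578.8 N.
Solving the pair for P and N: P = 834.3 N, N = 1918 N (and f = μN = 249.4 N).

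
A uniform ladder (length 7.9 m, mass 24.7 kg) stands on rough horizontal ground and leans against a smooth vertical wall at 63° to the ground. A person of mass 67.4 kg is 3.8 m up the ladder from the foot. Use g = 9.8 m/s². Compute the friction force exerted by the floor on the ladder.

f ≈ 224 N

Torques about the foot: N_wall · 7.9 sin 63° = 24.7×9.8×3.95 cos 63° + 67.4×9.8×3.8 cos 63° → N_wall = 223.55 N.
ΣF_x = 0: f_floor = N_wall = 223.55 N.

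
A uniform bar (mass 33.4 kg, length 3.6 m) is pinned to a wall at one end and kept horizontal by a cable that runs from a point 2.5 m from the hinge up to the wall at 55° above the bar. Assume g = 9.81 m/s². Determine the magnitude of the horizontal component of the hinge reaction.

H_x ≈ 165 N

Take torques about the hinge: T sin 55° · 2.5 = 33.4×9.81×1.8 = 589.78 N·m.
So T = 589.78 / (0.8192 × 2.5) = 287.99 N.
ΣF_x = 0: H_x = T cos 55° = 165.19 N.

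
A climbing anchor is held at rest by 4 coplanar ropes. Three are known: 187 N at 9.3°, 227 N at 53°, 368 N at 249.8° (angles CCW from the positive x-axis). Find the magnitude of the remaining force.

Sum the known components: ΣF_x = 194.1 N, ΣF_y = -133.9 N.
For equilibrium the remaining force must supply (−ΣF_x, −ΣF_y) = (-194.1, 133.9) N.
Magnitude = √((-194.1)² + (133.9)²) = 235.8 N; direction = atan2(133.9, -194.1) = 145.4°.

F ≈ 236 N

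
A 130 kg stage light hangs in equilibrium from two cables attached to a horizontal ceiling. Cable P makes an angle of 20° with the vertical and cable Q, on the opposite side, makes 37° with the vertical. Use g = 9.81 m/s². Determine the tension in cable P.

T_P ≈ 915 N

Angles from the horizontal: cable P is 90° − 20° = 70°, cable Q is 90° − 37° = 53°.
Weight W = 130 × 9.81 = 1275 N acts straight down.
Horizontal: T_P cos 70° = T_Q cos 53°  →  T_Q = 0.5683 T_P.
Vertical: T_P sin 70° + T_Q sin 53° = 1275.
Substituting the horizontal relation into the vertical equation gives 1.394 T_P = 1275, so T_P = 915.1 N.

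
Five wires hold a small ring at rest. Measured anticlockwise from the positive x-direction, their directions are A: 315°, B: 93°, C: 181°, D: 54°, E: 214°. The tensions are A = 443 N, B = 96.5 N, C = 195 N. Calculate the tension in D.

Resolve: ΣF_x = 443 cos 315° + 96.5 cos 93° + 195 cos 181° + T_D cos 54° + T_E cos 214° = 0.
        ΣF_y = 443 sin 315° + 96.5 sin 93° + 195 sin 181° + T_D sin 54° + T_E sin 214° = 0.
The known terms sum to (113.2, -220.3) N, so 0.5878 T_D − 0.8290 T_E = -113.2 and 0.8090 T_D − 0.5592 T_E = 220.3.
Solving simultaneously: T_D = 719.1 N, T_E = 646.4 N.

T_D ≈ 719 N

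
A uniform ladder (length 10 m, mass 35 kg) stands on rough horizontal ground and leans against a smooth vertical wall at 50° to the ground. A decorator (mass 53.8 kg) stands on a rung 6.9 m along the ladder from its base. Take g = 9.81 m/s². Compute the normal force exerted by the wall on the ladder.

Torques about the foot: N_wall · 10 sin 50° = 35×9.81×5 cos 50° + 53.8×9.81×6.9 cos 50° → N_wall = 449.62 N.

N_wall ≈ 450 N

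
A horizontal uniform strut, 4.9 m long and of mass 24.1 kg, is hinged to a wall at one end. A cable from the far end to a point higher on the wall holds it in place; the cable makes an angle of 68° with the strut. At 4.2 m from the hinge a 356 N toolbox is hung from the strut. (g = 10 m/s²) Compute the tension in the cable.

T ≈ 459 N

Take torques about the hinge: T sin 68° · 4.9 = 24.1×10×2.45 + 356×4.2 = 2085.7 N·m.
So T = 2085.7 / (0.9272 × 4.9) = 459.07 N.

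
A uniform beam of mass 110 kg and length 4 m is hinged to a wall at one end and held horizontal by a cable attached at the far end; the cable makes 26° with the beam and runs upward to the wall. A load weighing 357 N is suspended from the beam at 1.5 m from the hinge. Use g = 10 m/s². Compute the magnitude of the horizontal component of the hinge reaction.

Take torques about the hinge: T sin 26° · 4 = 110×10×2 + 357×1.5 = 2735.5 N·m.
So T = 2735.5 / (0.4384 × 4) = 1560 N.
ΣF_x = 0: H_x = T cos 26° = 1402.2 N.

H_x ≈ 1400 N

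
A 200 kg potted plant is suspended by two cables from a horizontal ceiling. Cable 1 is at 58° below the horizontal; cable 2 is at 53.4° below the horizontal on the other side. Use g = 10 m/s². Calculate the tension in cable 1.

T_1 ≈ 1280 N

Weight W = 200 × 10 = 2000 N acts straight down.
Horizontal: T_1 cos 58° = T_2 cos 53.4°  →  T_2 = 0.8888 T_1.
Vertical: T_1 sin 58° + T_2 sin 53.4° = 2000.
Substituting the horizontal relation into the vertical equation gives 1.562 T_1 = 2000, so T_1 = 1281 N.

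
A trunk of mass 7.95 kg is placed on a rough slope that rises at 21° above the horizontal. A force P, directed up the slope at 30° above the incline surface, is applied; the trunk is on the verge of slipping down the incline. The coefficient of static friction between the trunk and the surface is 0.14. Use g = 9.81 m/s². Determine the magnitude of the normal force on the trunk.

N ≈ 61.7 N

On the verge of sliding down the incline, friction equals μN and acts up the slope.
Perpendicular: N + P sin 30° = W cos 21° = 72.81 N.
Along incline: P cos 30° + μN = W sin 21° with W sin 21° = 27.95 N.
Solving the pair for P and N: P = 22.31 N, N = 61.66 N (and f = μN = 8.632 N).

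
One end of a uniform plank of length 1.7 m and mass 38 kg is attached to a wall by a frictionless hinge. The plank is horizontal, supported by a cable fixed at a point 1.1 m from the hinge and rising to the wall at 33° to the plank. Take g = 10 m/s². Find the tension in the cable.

T ≈ 539 N

Take torques about the hinge: T sin 33° · 1.1 = 38×10×0.85 = 323 N·m.
So T = 323 / (0.5446 × 1.1) = 539.14 N.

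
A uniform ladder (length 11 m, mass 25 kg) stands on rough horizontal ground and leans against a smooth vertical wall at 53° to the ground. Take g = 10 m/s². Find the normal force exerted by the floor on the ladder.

ΣF_y = 0: N_floor = 25×10 = 250 N.

N_floor ≈ 250 N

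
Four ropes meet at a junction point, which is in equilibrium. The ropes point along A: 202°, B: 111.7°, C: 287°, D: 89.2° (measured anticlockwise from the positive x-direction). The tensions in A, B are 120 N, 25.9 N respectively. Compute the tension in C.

Resolve: ΣF_x = 120 cos 202° + 25.9 cos 111.7° + T_C cos 287° + T_D cos 89.2° = 0.
        ΣF_y = 120 sin 202° + 25.9 sin 111.7° + T_C sin 287° + T_D sin 89.2° = 0.
The known terms sum to (-120.8, -20.89) N, so 0.2924 T_C + 0.0140 T_D = 120.8 and -0.9563 T_C + 0.9999 T_D = 20.89.
Solving simultaneously: T_C = 394.3 N, T_D = 398 N.

T_C ≈ 394 N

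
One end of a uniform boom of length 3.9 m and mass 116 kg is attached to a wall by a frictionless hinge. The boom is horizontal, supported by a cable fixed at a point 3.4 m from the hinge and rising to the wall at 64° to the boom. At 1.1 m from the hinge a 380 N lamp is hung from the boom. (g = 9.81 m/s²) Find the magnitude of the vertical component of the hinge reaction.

Take torques about the hinge: T sin 64° · 3.4 = 116×9.81×1.95 + 380×1.1 = 2637 N·m.
So T = 2637 / (0.8988 × 3.4) = 862.93 N.
ΣF_y = 0: H_y = (116×9.81 + 380) − T sin 64° = 1518 − 775.59 = 742.37 N.

|H_y| ≈ 742 N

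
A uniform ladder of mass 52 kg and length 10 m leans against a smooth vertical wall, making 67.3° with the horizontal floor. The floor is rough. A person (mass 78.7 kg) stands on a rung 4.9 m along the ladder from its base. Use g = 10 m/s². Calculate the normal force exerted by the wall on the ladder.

N_wall ≈ 270 N

Torques about the foot: N_wall · 10 sin 67.3° = 52×10×5 cos 67.3° + 78.7×10×4.9 cos 67.3° → N_wall = 270.07 N.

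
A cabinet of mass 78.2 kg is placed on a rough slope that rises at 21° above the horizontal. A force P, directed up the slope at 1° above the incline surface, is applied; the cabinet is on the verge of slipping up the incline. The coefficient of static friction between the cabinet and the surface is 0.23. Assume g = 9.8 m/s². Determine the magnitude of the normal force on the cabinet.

On the verge of sliding up the incline, friction equals μN and acts down the slope.
Perpendicular: N + P sin 1° = W cos 21° = 715.5 N.
Along incline: P cos 1° = W sin 21° + μN  with W sin 21° = 274.6 N.
Solving the pair for P and N: P = 437.5 N, N = 707.8 N (and f = μN = 162.8 N).

N ≈ 708 N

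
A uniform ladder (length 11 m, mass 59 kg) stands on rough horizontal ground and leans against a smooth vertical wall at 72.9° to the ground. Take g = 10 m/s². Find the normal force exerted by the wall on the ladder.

N_wall ≈ 90.8 N

Torques about the foot: N_wall · 11 sin 72.9° = 59×10×5.5 cos 72.9° → N_wall = 90.754 N.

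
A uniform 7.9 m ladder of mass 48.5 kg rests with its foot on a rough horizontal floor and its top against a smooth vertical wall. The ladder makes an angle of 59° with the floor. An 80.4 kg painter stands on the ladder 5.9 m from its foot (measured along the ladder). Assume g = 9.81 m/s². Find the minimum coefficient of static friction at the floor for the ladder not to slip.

ΣF_y = 0: N_floor = 48.5×9.81 + 80.4×9.81 = 1264.5 N.
Torques about the foot: N_wall · 7.9 sin 59° = 48.5×9.81×3.95 cos 59° + 80.4×9.81×5.9 cos 59° → N_wall = 496.88 N.
ΣF_x = 0: f_floor = N_wall = 496.88 N.
μ_min = f_floor / N_floor = 496.88 / 1264.5 = 0.3929.

μ_min ≈ 0.393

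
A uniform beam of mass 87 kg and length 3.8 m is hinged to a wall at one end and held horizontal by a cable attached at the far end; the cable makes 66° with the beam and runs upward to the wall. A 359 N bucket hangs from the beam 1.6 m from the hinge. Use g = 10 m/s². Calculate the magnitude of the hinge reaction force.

Take torques about the hinge: T sin 66° · 3.8 = 87×10×1.9 + 359×1.6 = 2227.4 N·m.
So T = 2227.4 / (0.9135 × 3.8) = 641.63 N.
ΣF_x = 0: H_x = T cos 66° = 260.97 N.
ΣF_y = 0: H_y = (87×10 + 359) − T sin 66° = 1229 − 586.16 = 642.84 N.
|H| = √(H_x² + H_y²) = √((260.97)² + (642.84)²) = 693.8 N.

|H| ≈ 694 N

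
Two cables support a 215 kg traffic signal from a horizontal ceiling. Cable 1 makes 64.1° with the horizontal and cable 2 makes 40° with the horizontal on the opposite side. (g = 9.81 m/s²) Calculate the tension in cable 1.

Weight W = 215 × 9.81 = 2109 N acts straight down.
Horizontal: T_1 cos 64.1° = T_2 cos 40°  →  T_2 = 0.5702 T_1.
Vertical: T_1 sin 64.1° + T_2 sin 40° = 2109.
Substituting the horizontal relation into the vertical equation gives 1.266 T_1 = 2109, so T_1 = 1666 N.

T_1 ≈ 1670 N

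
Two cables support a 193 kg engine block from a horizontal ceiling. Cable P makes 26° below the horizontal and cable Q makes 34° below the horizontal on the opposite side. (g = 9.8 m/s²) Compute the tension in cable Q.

Weight W = 193 × 9.8 = 1891 N acts straight down.
Horizontal: T_P cos 26° = T_Q cos 34°  →  T_P = 0.9224 T_Q.
Vertical: T_P sin 26° + T_Q sin 34° = 1891.
Substituting the horizontal relation into the vertical equation gives 0.9635 T_Q = 1891, so T_Q = 1963 N.

T_Q ≈ 1960 N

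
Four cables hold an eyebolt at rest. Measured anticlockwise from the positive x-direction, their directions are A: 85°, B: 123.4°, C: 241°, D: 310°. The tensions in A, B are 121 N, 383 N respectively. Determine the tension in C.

T_C ≈ 139 N

Resolve: ΣF_x = 121 cos 85° + 383 cos 123.4° + T_C cos 241° + T_D cos 310° = 0.
        ΣF_y = 121 sin 85° + 383 sin 123.4° + T_C sin 241° + T_D sin 310° = 0.
The known terms sum to (-200.3, 440.3) N, so -0.4848 T_C + 0.6428 T_D = 200.3 and -0.8746 T_C − 0.7660 T_D = -440.3.
Solving simultaneously: T_C = 138.8 N, T_D = 416.3 N.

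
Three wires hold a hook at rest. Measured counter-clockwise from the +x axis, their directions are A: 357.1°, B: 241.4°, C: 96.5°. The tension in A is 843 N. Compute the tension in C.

Resolve: ΣF_x = 843 cos 357.1° + T_B cos 241.4° + T_C cos 96.5° = 0.
        ΣF_y = 843 sin 357.1° + T_B sin 241.4° + T_C sin 96.5° = 0.
The known terms sum to (841.9, -42.65) N, so -0.4787 T_B − 0.1132 T_C = -841.9 and -0.8780 T_B + 0.9936 T_C = 42.65.
Solving simultaneously: T_B = 1446 N, T_C = 1321 N.

T_C ≈ 1320 N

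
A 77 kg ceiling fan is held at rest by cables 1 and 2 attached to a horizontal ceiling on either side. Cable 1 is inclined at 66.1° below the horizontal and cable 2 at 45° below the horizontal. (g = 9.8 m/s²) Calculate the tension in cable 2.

Weight W = 77 × 9.8 = 754.6 N acts straight down.
Horizontal: T_1 cos 66.1° = T_2 cos 45°  →  T_1 = 1.745 T_2.
Vertical: T_1 sin 66.1° + T_2 sin 45° = 754.6.
Substituting the horizontal relation into the vertical equation gives 2.303 T_2 = 754.6, so T_2 = 327.7 N.

T_2 ≈ 328 N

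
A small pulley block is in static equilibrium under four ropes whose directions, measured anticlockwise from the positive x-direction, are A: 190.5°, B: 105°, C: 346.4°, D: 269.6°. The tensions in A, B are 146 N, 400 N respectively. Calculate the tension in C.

Resolve: ΣF_x = 146 cos 190.5° + 400 cos 105° + T_C cos 346.4° + T_D cos 269.6° = 0.
        ΣF_y = 146 sin 190.5° + 400 sin 105° + T_C sin 346.4° + T_D sin 269.6° = 0.
The known terms sum to (-247.1, 359.8) N, so 0.9720 T_C − 0.0070 T_D = 247.1 and -0.2351 T_C − 1.0000 T_D = -359.8.
Solving simultaneously: T_C = 256.4 N, T_D = 299.5 N.

T_C ≈ 256 N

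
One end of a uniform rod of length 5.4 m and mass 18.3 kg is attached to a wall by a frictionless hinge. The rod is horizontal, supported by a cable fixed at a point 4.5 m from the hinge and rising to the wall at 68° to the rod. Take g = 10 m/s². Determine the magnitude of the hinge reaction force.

|H| ≈ 85.6 N

Take torques about the hinge: T sin 68° · 4.5 = 18.3×10×2.7 = 494.1 N·m.
So T = 494.1 / (0.9272 × 4.5) = 118.42 N.
ΣF_x = 0: H_x = T cos 68° = 44.362 N.
ΣF_y = 0: H_y = (18.3×10) − T sin 68° = 183 − 109.8 = 73.2 N.
|H| = √(H_x² + H_y²) = √((44.362)² + (73.2)²) = 85.593 N.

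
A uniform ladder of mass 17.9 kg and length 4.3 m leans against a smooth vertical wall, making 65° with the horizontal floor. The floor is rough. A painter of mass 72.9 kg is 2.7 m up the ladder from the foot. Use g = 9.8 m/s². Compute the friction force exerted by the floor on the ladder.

f ≈ 250 N

Torques about the foot: N_wall · 4.3 sin 65° = 17.9×9.8×2.15 cos 65° + 72.9×9.8×2.7 cos 65° → N_wall = 250.08 N.
ΣF_x = 0: f_floor = N_wall = 250.08 N.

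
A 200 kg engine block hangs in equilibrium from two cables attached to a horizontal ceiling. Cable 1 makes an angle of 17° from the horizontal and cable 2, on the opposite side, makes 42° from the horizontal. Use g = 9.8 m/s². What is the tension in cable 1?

T_1 ≈ 1700 N

Weight W = 200 × 9.8 = 1960 N acts straight down.
Horizontal: T_1 cos 17° = T_2 cos 42°  →  T_2 = 1.287 T_1.
Vertical: T_1 sin 17° + T_2 sin 42° = 1960.
Substituting the horizontal relation into the vertical equation gives 1.153 T_1 = 1960, so T_1 = 1699 N.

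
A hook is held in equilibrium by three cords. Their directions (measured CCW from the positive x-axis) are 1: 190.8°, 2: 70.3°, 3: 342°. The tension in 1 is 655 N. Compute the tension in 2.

Resolve: ΣF_x = 655 cos 190.8° + T_2 cos 70.3° + T_3 cos 342° = 0.
        ΣF_y = 655 sin 190.8° + T_2 sin 70.3° + T_3 sin 342° = 0.
The known terms sum to (-643.4, -122.7) N, so 0.3371 T_2 + 0.9511 T_3 = 643.4 and 0.9415 T_2 − 0.3090 T_3 = 122.7.
Solving simultaneously: T_2 = 315.7 N, T_3 = 564.6 N.

T_2 ≈ 316 N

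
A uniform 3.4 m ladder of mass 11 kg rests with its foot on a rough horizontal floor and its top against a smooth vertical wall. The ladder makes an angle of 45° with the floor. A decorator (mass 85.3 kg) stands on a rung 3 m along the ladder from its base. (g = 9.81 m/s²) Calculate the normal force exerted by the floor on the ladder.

N_floor ≈ 945 N

ΣF_y = 0: N_floor = 11×9.81 + 85.3×9.81 = 944.7 N.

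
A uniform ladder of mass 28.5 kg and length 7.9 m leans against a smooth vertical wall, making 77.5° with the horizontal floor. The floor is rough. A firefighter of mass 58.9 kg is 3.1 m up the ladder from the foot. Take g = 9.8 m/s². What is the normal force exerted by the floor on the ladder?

ΣF_y = 0: N_floor = 28.5×9.8 + 58.9×9.8 = 856.52 N.

N_floor ≈ 857 N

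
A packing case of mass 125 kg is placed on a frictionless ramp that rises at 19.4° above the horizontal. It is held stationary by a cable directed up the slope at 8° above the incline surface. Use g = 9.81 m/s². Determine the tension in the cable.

T ≈ 411 N

Take axes along and perpendicular to the incline. Weight components: W sin 19.4° = 407.3 N down-slope, W cos 19.4° = 1157 N into the surface.
Along incline: T cos 8° = W sin 19.4° → T = 411.3 N.
Perpendicular: N = W cos 19.4° − T sin 8° = 1099 N.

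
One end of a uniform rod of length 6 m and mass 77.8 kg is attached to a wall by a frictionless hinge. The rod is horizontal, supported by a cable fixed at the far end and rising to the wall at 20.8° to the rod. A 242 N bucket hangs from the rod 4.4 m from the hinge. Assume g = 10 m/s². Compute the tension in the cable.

T ≈ 1600 N

Take torques about the hinge: T sin 20.8° · 6 = 77.8×10×3 + 242×4.4 = 3398.8 N·m.
So T = 3398.8 / (0.3551 × 6) = 1595.2 N.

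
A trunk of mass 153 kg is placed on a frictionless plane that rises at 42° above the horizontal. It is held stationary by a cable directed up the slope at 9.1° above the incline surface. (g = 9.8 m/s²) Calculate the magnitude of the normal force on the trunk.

N ≈ 954 N

Take axes along and perpendicular to the incline. Weight components: W sin 42° = 1003 N down-slope, W cos 42° = 1114 N into the surface.
Along incline: T cos 9.1° = W sin 42° → T = 1016 N.
Perpendicular: N = W cos 42° − T sin 9.1° = 953.6 N.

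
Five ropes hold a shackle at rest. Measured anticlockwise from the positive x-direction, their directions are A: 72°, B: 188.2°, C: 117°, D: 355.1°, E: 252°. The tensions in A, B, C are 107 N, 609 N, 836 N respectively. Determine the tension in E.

Resolve: ΣF_x = 107 cos 72° + 609 cos 188.2° + 836 cos 117° + T_D cos 355.1° + T_E cos 252° = 0.
        ΣF_y = 107 sin 72° + 609 sin 188.2° + 836 sin 117° + T_D sin 355.1° + T_E sin 252° = 0.
The known terms sum to (-949.2, 759.8) N, so 0.9963 T_D − 0.3090 T_E = 949.2 and -0.0854 T_D − 0.9511 T_E = -759.8.
Solving simultaneously: T_D = 1168 N, T_E = 694 N.

T_E ≈ 694 N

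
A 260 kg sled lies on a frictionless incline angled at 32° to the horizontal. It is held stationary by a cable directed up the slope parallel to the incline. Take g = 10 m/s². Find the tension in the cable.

T ≈ 1380 N

Take axes along and perpendicular to the incline. Weight components: W sin 32° = 1378 N down-slope, W cos 32° = 2205 N into the surface.
Along incline: T cos 0° = W sin 32° → T = 1378 N.
Perpendicular: N = W cos 32° − T sin 0° = 2205 N.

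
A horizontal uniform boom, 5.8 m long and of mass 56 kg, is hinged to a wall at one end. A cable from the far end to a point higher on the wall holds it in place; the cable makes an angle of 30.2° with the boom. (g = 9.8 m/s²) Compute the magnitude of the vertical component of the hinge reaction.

|H_y| ≈ 274 N

Take torques about the hinge: T sin 30.2° · 5.8 = 56×9.8×2.9 = 1591.5 N·m.
So T = 1591.5 / (0.5030 × 5.8) = 545.51 N.
ΣF_y = 0: H_y = (56×9.8) − T sin 30.2° = 548.8 − 274.4 = 274.4 N.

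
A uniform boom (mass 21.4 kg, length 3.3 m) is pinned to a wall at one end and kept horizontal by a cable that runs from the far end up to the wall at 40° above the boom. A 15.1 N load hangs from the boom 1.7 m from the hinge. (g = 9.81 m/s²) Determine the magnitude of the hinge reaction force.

|H| ≈ 175 N

Take torques about the hinge: T sin 40° · 3.3 = 21.4×9.81×1.65 + 15.1×1.7 = 372.06 N·m.
So T = 372.06 / (0.6428 × 3.3) = 175.4 N.
ΣF_x = 0: H_x = T cos 40° = 134.37 N.
ΣF_y = 0: H_y = (21.4×9.81 + 15.1) − T sin 40° = 225.03 − 112.75 = 112.29 N.
|H| = √(H_x² + H_y²) = √((134.37)² + (112.29)²) = 175.11 N.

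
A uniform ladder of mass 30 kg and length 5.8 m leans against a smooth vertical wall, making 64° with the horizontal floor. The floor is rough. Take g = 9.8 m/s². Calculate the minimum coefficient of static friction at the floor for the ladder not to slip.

μ_min ≈ 0.244

ΣF_y = 0: N_floor = 30×9.8 = 294 N.
Torques about the foot: N_wall · 5.8 sin 64° = 30×9.8×2.9 cos 64° → N_wall = 71.697 N.
ΣF_x = 0: f_floor = N_wall = 71.697 N.
μ_min = f_floor / N_floor = 71.697 / 294 = 0.2439.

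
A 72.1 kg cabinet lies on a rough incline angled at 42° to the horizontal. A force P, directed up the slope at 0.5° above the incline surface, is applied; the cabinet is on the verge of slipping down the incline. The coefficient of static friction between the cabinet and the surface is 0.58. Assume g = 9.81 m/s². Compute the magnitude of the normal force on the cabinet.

N ≈ 524 N

On the verge of sliding down the incline, friction equals μN and acts up the slope.
Perpendicular: N + P sin 0.5° = W cos 42° = 525.6 N.
Along incline: P cos 0.5° + μN = W sin 42° with W sin 42° = 473.3 N.
Solving the pair for P and N: P = 169.3 N, N = 524.1 N (and f = μN = 304 N).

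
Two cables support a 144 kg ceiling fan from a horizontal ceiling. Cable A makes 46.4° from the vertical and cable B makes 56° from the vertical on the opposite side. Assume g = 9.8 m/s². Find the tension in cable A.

Angles from the horizontal: cable A is 90° − 46.4° = 43.6°, cable B is 90° − 56° = 34°.
Weight W = 144 × 9.8 = 1411 N acts straight down.
Horizontal: T_A cos 43.6° = T_B cos 34°  →  T_B = 0.8735 T_A.
Vertical: T_A sin 43.6° + T_B sin 34° = 1411.
Substituting the horizontal relation into the vertical equation gives 1.178 T_A = 1411, so T_A = 1198 N.

T_A ≈ 1200 N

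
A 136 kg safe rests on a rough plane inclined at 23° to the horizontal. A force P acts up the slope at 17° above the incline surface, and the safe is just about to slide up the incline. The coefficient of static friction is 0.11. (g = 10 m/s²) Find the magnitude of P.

P ≈ 677 N

On the verge of sliding up the incline, friction equals μN and acts down the slope.
Perpendicular: N + P sin 17° = W cos 23° = 1252 N.
Along incline: P cos 17° = W sin 23° + μN  with W sin 23° = 531.4 N.
Solving the pair for P and N: P = 676.9 N, N = 1054 N (and f = μN = 115.9 N).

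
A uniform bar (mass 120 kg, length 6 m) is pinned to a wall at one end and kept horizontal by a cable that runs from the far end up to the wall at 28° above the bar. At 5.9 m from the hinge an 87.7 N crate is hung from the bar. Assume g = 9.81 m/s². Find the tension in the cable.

Take torques about the hinge: T sin 28° · 6 = 120×9.81×3 + 87.7×5.9 = 4049 N·m.
So T = 4049 / (0.4695 × 6) = 1437.4 N.

T ≈ 1440 N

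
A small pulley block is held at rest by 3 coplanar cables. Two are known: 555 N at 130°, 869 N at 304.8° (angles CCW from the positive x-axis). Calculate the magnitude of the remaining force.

F ≈ 320 N

Sum the known components: ΣF_x = 139.2 N, ΣF_y = -288.4 N.
For equilibrium the remaining force must supply (−ΣF_x, −ΣF_y) = (-139.2, 288.4) N.
Magnitude = √((-139.2)² + (288.4)²) = 320.3 N; direction = atan2(288.4, -139.2) = 115.8°.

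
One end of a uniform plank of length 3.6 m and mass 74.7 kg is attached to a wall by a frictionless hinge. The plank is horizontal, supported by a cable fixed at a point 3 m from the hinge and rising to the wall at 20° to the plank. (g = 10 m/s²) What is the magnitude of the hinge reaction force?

Take torques about the hinge: T sin 20° · 3 = 74.7×10×1.8 = 1344.6 N·m.
So T = 1344.6 / (0.3420 × 3) = 1310.4 N.
ΣF_x = 0: H_x = T cos 20° = 1231.4 N.
ΣF_y = 0: H_y = (74.7×10) − T sin 20° = 747 − 448.2 = 298.8 N.
|H| = √(H_x² + H_y²) = √((1231.4)² + (298.8)²) = 1267.2 N.

|H| ≈ 1270 N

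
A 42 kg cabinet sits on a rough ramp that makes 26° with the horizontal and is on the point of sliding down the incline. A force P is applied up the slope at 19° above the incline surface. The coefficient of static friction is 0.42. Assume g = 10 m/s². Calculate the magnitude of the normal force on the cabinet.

N ≈ 367 N

On the verge of sliding down the incline, friction equals μN and acts up the slope.
Perpendicular: N + P sin 19° = W cos 26° = 377.5 N.
Along incline: P cos 19° + μN = W sin 26° with W sin 26° = 184.1 N.
Solving the pair for P and N: P = 31.61 N, N = 367.2 N (and f = μN = 154.2 N).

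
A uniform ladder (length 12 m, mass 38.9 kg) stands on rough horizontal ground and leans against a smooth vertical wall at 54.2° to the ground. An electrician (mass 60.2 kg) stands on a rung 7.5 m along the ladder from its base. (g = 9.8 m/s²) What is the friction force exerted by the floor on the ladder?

Torques about the foot: N_wall · 12 sin 54.2° = 38.9×9.8×6 cos 54.2° + 60.2×9.8×7.5 cos 54.2° → N_wall = 403.41 N.
ΣF_x = 0: f_floor = N_wall = 403.41 N.

f ≈ 403 N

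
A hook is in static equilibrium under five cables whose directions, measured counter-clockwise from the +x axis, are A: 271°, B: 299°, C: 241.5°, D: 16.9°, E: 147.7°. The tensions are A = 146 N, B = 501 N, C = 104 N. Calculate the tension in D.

T_D ≈ 616 N

Resolve: ΣF_x = 146 cos 271° + 501 cos 299° + 104 cos 241.5° + T_D cos 16.9° + T_E cos 147.7° = 0.
        ΣF_y = 146 sin 271° + 501 sin 299° + 104 sin 241.5° + T_D sin 16.9° + T_E sin 147.7° = 0.
The known terms sum to (195.8, -675.6) N, so 0.9568 T_D − 0.8453 T_E = -195.8 and 0.2907 T_D + 0.5344 T_E = 675.6.
Solving simultaneously: T_D = 616.1 N, T_E = 929.1 N.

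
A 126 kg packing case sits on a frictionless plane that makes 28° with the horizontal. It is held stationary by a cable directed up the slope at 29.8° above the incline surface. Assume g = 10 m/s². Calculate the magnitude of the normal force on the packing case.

N ≈ 774 N

Take axes along and perpendicular to the incline. Weight components: W sin 28° = 591.5 N down-slope, W cos 28° = 1113 N into the surface.
Along incline: T cos 29.8° = W sin 28° → T = 681.7 N.
Perpendicular: N = W cos 28° − T sin 29.8° = 773.7 N.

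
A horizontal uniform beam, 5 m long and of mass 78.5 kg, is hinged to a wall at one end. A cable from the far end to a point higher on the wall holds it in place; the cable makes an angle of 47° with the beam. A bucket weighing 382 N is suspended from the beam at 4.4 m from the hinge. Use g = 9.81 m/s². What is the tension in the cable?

Take torques about the hinge: T sin 47° · 5 = 78.5×9.81×2.5 + 382×4.4 = 3606 N·m.
So T = 3606 / (0.7314 × 5) = 986.12 N.

T ≈ 986 N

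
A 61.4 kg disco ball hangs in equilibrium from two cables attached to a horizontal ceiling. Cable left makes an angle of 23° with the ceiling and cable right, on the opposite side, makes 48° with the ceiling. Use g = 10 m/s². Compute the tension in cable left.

Weight W = 61.4 × 10 = 614 N acts straight down.
Horizontal: T_left cos 23° = T_right cos 48°  →  T_right = 1.376 T_left.
Vertical: T_left sin 23° + T_right sin 48° = 614.
Substituting the horizontal relation into the vertical equation gives 1.413 T_left = 614, so T_left = 434.5 N.

T_left ≈ 435 N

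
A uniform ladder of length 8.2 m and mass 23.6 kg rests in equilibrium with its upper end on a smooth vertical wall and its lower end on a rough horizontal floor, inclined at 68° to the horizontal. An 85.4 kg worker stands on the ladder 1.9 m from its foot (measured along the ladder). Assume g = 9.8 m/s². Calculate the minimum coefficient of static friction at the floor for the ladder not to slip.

ΣF_y = 0: N_floor = 23.6×9.8 + 85.4×9.8 = 1068.2 N.
Torques about the foot: N_wall · 8.2 sin 68° = 23.6×9.8×4.1 cos 68° + 85.4×9.8×1.9 cos 68° → N_wall = 125.07 N.
ΣF_x = 0: f_floor = N_wall = 125.07 N.
μ_min = f_floor / N_floor = 125.07 / 1068.2 = 0.1171.

μ_min ≈ 0.117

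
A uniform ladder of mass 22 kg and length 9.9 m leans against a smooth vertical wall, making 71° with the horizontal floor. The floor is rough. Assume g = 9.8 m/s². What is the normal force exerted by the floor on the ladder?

ΣF_y = 0: N_floor = 22×9.8 = 215.6 N.

N_floor ≈ 216 N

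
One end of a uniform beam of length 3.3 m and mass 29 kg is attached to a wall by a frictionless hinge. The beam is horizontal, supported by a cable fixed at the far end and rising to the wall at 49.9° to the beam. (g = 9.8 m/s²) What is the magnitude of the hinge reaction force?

|H| ≈ 186 N

Take torques about the hinge: T sin 49.9° · 3.3 = 29×9.8×1.65 = 468.93 N·m.
So T = 468.93 / (0.7649 × 3.3) = 185.77 N.
ΣF_x = 0: H_x = T cos 49.9° = 119.66 N.
ΣF_y = 0: H_y = (29×9.8) − T sin 49.9° = 284.2 − 142.1 = 142.1 N.
|H| = √(H_x² + H_y²) = √((119.66)² + (142.1)²) = 185.77 N.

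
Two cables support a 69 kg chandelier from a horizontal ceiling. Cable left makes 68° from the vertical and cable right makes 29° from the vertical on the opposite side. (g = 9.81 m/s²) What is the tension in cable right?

T_right ≈ 632 N

Angles from the horizontal: cable left is 90° − 68° = 22°, cable right is 90° − 29° = 61°.
Weight W = 69 × 9.81 = 676.9 N acts straight down.
Horizontal: T_left cos 22° = T_right cos 61°  →  T_left = 0.5229 T_right.
Vertical: T_left sin 22° + T_right sin 61° = 676.9.
Substituting the horizontal relation into the vertical equation gives 1.07 T_right = 676.9, so T_right = 632.3 N.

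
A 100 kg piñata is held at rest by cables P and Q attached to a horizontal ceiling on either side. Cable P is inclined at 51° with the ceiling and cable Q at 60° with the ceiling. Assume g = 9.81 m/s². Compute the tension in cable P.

T_P ≈ 525 N

Weight W = 100 × 9.81 = 981 N acts straight down.
Horizontal: T_P cos 51° = T_Q cos 60°  →  T_Q = 1.259 T_P.
Vertical: T_P sin 51° + T_Q sin 60° = 981.
Substituting the horizontal relation into the vertical equation gives 1.867 T_P = 981, so T_P = 525.4 N.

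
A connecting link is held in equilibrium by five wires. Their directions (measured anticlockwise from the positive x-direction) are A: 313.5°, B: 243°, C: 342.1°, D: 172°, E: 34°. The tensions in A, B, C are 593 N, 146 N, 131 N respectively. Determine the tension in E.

Resolve: ΣF_x = 593 cos 313.5° + 146 cos 243° + 131 cos 342.1° + T_D cos 172° + T_E cos 34° = 0.
        ΣF_y = 593 sin 313.5° + 146 sin 243° + 131 sin 342.1° + T_D sin 172° + T_E sin 34° = 0.
The known terms sum to (466.6, -600.5) N, so -0.9903 T_D + 0.8290 T_E = -466.6 and 0.1392 T_D + 0.5592 T_E = 600.5.
Solving simultaneously: T_D = 1134 N, T_E = 791.7 N.

T_E ≈ 792 N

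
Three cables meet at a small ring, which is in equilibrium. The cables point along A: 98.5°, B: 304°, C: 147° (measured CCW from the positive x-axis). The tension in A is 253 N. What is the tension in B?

T_B ≈ 485 N

Resolve: ΣF_x = 253 cos 98.5° + T_B cos 304° + T_C cos 147° = 0.
        ΣF_y = 253 sin 98.5° + T_B sin 304° + T_C sin 147° = 0.
The known terms sum to (-37.4, 250.2) N, so 0.5592 T_B − 0.8387 T_C = 37.4 and -0.8290 T_B + 0.5446 T_C = -250.2.
Solving simultaneously: T_B = 485 N, T_C = 278.8 N.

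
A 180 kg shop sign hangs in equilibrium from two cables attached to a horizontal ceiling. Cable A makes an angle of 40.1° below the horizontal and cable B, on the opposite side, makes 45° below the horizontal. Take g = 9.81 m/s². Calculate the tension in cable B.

T_B ≈ 1360 N

Weight W = 180 × 9.81 = 1766 N acts straight down.
Horizontal: T_A cos 40.1° = T_B cos 45°  →  T_A = 0.9244 T_B.
Vertical: T_A sin 40.1° + T_B sin 45° = 1766.
Substituting the horizontal relation into the vertical equation gives 1.303 T_B = 1766, so T_B = 1356 N.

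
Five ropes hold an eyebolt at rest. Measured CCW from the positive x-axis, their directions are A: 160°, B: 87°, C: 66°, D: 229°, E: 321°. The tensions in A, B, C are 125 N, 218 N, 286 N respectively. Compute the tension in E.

T_E ≈ 335 N

Resolve: ΣF_x = 125 cos 160° + 218 cos 87° + 286 cos 66° + T_D cos 229° + T_E cos 321° = 0.
        ΣF_y = 125 sin 160° + 218 sin 87° + 286 sin 66° + T_D sin 229° + T_E sin 321° = 0.
The known terms sum to (10.27, 521.7) N, so -0.6561 T_D + 0.7771 T_E = -10.27 and -0.7547 T_D − 0.6293 T_E = -521.7.
Solving simultaneously: T_D = 412.2 N, T_E = 334.7 N.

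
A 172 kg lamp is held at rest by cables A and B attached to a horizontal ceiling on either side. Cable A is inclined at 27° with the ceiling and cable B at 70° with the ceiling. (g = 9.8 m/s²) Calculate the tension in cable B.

T_B ≈ 1510 N

Weight W = 172 × 9.8 = 1686 N acts straight down.
Horizontal: T_A cos 27° = T_B cos 70°  →  T_A = 0.3839 T_B.
Vertical: T_A sin 27° + T_B sin 70° = 1686.
Substituting the horizontal relation into the vertical equation gives 1.114 T_B = 1686, so T_B = 1513 N.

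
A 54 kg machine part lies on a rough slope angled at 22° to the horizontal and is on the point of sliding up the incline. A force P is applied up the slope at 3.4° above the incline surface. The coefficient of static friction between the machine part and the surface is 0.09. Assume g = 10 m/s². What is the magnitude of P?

P ≈ 246 N

On the verge of sliding up the incline, friction equals μN and acts down the slope.
Perpendicular: N + P sin 3.4° = W cos 22° = 500.7 N.
Along incline: P cos 3.4° = W sin 22° + μN  with W sin 22° = 202.3 N.
Solving the pair for P and N: P = 246.5 N, N = 486.1 N (and f = μN = 43.75 N).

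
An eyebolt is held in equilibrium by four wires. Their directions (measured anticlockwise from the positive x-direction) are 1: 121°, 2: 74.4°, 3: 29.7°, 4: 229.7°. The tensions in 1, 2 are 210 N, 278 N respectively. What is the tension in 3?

Resolve: ΣF_x = 210 cos 121° + 278 cos 74.4° + T_3 cos 29.7° + T_4 cos 229.7° = 0.
        ΣF_y = 210 sin 121° + 278 sin 74.4° + T_3 sin 29.7° + T_4 sin 229.7° = 0.
The known terms sum to (-33.4, 447.8) N, so 0.8686 T_3 − 0.6468 T_4 = 33.4 and 0.4955 T_3 − 0.7627 T_4 = -447.8.
Solving simultaneously: T_3 = 921.2 N, T_4 = 1186 N.

T_3 ≈ 921 N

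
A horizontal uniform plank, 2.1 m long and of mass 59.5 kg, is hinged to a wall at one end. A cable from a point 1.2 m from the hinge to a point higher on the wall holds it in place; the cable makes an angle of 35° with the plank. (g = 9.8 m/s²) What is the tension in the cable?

T ≈ 890 N

Take torques about the hinge: T sin 35° · 1.2 = 59.5×9.8×1.05 = 612.25 N·m.
So T = 612.25 / (0.5736 × 1.2) = 889.53 N.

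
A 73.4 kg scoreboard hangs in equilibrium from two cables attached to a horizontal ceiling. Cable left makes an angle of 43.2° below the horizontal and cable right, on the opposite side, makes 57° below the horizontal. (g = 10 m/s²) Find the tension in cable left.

Weight W = 73.4 × 10 = 734 N acts straight down.
Horizontal: T_left cos 43.2° = T_right cos 57°  →  T_right = 1.338 T_left.
Vertical: T_left sin 43.2° + T_right sin 57° = 734.
Substituting the horizontal relation into the vertical equation gives 1.807 T_left = 734, so T_left = 406.2 N.

T_left ≈ 406 N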